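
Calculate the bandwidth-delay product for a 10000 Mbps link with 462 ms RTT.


BDP = bandwidth * RTT
= 10000 Mbps * 462 ms
= 10000 * 1e6 * 462 / 1000 bits
= 4620000000 bits
= 577500000 bytes
= 563964.8438 KB
BDP = 4620000000 bits (577500000 bytes)


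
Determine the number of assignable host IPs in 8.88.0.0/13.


Host bits = 32 - 13 = 19
Total addresses = 2^19 = 524288
Usable = total - 2 (network and broadcast)
Usable hosts: 524286


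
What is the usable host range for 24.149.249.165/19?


Network: 24.149.224.0
Broadcast: 24.149.255.255
First usable = network + 1
Last usable = broadcast - 1
Range: 24.149.224.1 to 24.149.255.254


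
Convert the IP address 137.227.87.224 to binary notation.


137 = 10001001
227 = 11100011
87 = 01010111
224 = 11100000
Binary: 10001001.11100011.01010111.11100000


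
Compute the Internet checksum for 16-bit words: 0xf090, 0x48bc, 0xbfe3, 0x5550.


Sum all words (with carry folding):
+ 0xf090 = 0xf090
+ 0x48bc = 0x394d
+ 0xbfe3 = 0xf930
+ 0x5550 = 0x4e81
One's complement: ~0x4e81
Checksum = 0xb17e


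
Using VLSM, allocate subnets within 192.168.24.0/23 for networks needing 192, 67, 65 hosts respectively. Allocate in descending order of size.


192 hosts -> /24 (254 usable): 192.168.24.0/24
67 hosts -> /25 (126 usable): 192.168.25.0/25
65 hosts -> /25 (126 usable): 192.168.25.128/25
Allocation: 192.168.24.0/24 (192 hosts, 254 usable); 192.168.25.0/25 (67 hosts, 126 usable); 192.168.25.128/25 (65 hosts, 126 usable)


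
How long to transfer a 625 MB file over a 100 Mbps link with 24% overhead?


Effective throughput = 100 * (1 - 24/100) = 76 Mbps
File size in Mb = 625 * 8 = 5000 Mb
Time = 5000 / 76
Time = 65.7895 seconds


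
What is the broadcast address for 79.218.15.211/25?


Network: 79.218.15.128/25
Host bits = 7
Set all host bits to 1:
Broadcast: 79.218.15.255


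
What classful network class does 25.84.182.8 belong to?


First octet: 25
Binary: 00011001
0xxxxxxx -> Class A (1-126)
Class A, default mask 255.0.0.0 (/8)


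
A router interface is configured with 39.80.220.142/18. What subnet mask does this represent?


/18 means 18 network bits, 14 host bits
Binary: 11111111111111111100000000000000
Mask: 255.255.192.0


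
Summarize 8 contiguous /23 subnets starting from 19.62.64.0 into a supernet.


Original prefix: /23
Number of subnets: 8 = 2^3
New prefix = 23 - 3 = 20
Supernet: 19.62.64.0/20


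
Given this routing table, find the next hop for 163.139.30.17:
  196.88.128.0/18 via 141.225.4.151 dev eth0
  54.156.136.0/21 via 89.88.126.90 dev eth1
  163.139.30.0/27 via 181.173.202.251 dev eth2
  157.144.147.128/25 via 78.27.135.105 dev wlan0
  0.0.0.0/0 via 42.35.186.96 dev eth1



Longest prefix match for 163.139.30.17:
  /18 196.88.128.0: no
  /21 54.156.136.0: no
  /27 163.139.30.0: MATCH
  /25 157.144.147.128: no
  /0 0.0.0.0: MATCH
Selected: next-hop 181.173.202.251 via eth2 (matched /27)


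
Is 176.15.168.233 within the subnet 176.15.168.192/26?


Subnet network: 176.15.168.192
Test IP AND mask: 176.15.168.192
Yes, 176.15.168.233 is in 176.15.168.192/26


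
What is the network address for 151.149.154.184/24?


IP:   10010111.10010101.10011010.10111000
Mask: 11111111.11111111.11111111.00000000
AND operation:
Net:  10010111.10010101.10011010.00000000
Network: 151.149.154.0/24


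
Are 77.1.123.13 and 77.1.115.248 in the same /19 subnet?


Mask: 255.255.224.0
77.1.123.13 AND mask = 77.1.96.0
77.1.115.248 AND mask = 77.1.96.0
Yes, same subnet (77.1.96.0)


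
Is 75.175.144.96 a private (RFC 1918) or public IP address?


RFC 1918 private ranges:
  10.0.0.0/8 (10.0.0.0 - 10.255.255.255)
  172.16.0.0/12 (172.16.0.0 - 172.31.255.255)
  192.168.0.0/16 (192.168.0.0 - 192.168.255.255)
Public (not in any RFC 1918 range)


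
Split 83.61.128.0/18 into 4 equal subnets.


New prefix = 18 + 2 = 20
Each subnet has 4096 addresses
  83.61.128.0/20
  83.61.144.0/20
  83.61.160.0/20
  83.61.176.0/20
Subnets: 83.61.128.0/20, 83.61.144.0/20, 83.61.160.0/20, 83.61.176.0/20


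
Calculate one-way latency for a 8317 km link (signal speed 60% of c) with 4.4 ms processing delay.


Speed = 0.6 * 3e5 km/s = 180000 km/s
Propagation delay = 8317 / 180000 = 0.0462 s = 46.2056 ms
Processing delay = 4.4 ms
Total one-way latency = 50.6056 ms


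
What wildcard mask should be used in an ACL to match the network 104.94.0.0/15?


Subnet mask: 255.254.0.0
Wildcard = 255.255.255.255 - subnet mask
255 - 255 = 0
255 - 254 = 1
255 - 0 = 255
255 - 0 = 255
Wildcard: 0.1.255.255


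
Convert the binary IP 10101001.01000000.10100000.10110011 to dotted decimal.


10101001 = 169
01000000 = 64
10100000 = 160
10110011 = 179
IP: 169.64.160.179


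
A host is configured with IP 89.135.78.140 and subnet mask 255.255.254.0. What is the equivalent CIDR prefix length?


Binary: 11111111.11111111.11111110.00000000
Count leading 1s
Prefix: /23


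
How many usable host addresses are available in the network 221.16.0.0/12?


Host bits = 32 - 12 = 20
Total addresses = 2^20 = 1048576
Usable = total - 2 (network and broadcast)
Usable hosts: 1048574


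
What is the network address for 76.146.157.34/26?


IP:   01001100.10010010.10011101.00100010
Mask: 11111111.11111111.11111111.11000000
AND operation:
Net:  01001100.10010010.10011101.00000000
Network: 76.146.157.0/26


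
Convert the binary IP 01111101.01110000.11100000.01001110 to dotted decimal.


01111101 = 125
01110000 = 112
11100000 = 224
01001110 = 78
IP: 125.112.224.78


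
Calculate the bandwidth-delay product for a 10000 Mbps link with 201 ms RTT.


BDP = bandwidth * RTT
= 10000 Mbps * 201 ms
= 10000 * 1e6 * 201 / 1000 bits
= 2010000000 bits
= 251250000 bytes
= 245361.3281 KB
BDP = 2010000000 bits (251250000 bytes)


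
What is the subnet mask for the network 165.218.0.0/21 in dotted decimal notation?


/21 means 21 network bits, 11 host bits
Binary: 11111111111111111111100000000000
Mask: 255.255.248.0


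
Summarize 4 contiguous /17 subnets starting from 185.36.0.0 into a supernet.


Original prefix: /17
Number of subnets: 4 = 2^2
New prefix = 17 - 2 = 15
Supernet: 185.36.0.0/15


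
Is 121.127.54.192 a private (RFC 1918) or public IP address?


RFC 1918 private ranges:
  10.0.0.0/8 (10.0.0.0 - 10.255.255.255)
  172.16.0.0/12 (172.16.0.0 - 172.31.255.255)
  192.168.0.0/16 (192.168.0.0 - 192.168.255.255)
Public (not in any RFC 1918 range)


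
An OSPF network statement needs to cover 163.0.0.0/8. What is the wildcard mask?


Subnet mask: 255.0.0.0
Wildcard = 255.255.255.255 - subnet mask
255 - 255 = 0
255 - 0 = 255
255 - 0 = 255
255 - 0 = 255
Wildcard: 0.255.255.255


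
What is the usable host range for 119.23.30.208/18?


Network: 119.23.0.0
Broadcast: 119.23.63.255
First usable = network + 1
Last usable = broadcast - 1
Range: 119.23.0.1 to 119.23.63.254


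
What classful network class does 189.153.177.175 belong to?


First octet: 189
Binary: 10111101
10xxxxxx -> Class B (128-191)
Class B, default mask 255.255.0.0 (/16)


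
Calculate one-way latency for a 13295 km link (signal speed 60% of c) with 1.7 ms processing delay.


Speed = 0.6 * 3e5 km/s = 180000 km/s
Propagation delay = 13295 / 180000 = 0.0739 s = 73.8611 ms
Processing delay = 1.7 ms
Total one-way latency = 75.5611 ms


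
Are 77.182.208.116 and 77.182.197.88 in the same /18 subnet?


Mask: 255.255.192.0
77.182.208.116 AND mask = 77.182.192.0
77.182.197.88 AND mask = 77.182.192.0
Yes, same subnet (77.182.192.0)


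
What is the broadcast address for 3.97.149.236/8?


Network: 3.0.0.0/8
Host bits = 24
Set all host bits to 1:
Broadcast: 3.255.255.255


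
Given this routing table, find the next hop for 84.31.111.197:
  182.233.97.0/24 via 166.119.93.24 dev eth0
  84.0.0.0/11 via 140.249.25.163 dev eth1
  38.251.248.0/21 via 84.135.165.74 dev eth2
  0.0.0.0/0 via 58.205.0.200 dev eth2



Longest prefix match for 84.31.111.197:
  /24 182.233.97.0: no
  /11 84.0.0.0: MATCH
  /21 38.251.248.0: no
  /0 0.0.0.0: MATCH
Selected: next-hop 140.249.25.163 via eth1 (matched /11)


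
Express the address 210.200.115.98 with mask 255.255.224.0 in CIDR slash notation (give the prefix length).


Binary: 11111111.11111111.11100000.00000000
Count leading 1s
Prefix: /19


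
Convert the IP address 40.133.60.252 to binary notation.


40 = 00101000
133 = 10000101
60 = 00111100
252 = 11111100
Binary: 00101000.10000101.00111100.11111100


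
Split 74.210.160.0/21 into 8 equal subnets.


New prefix = 21 + 3 = 24
Each subnet has 256 addresses
  74.210.160.0/24
  74.210.161.0/24
  74.210.162.0/24
  74.210.163.0/24
  74.210.164.0/24
  74.210.165.0/24
  74.210.166.0/24
  74.210.167.0/24
Subnets: 74.210.160.0/24, 74.210.161.0/24, 74.210.162.0/24, 74.210.163.0/24, 74.210.164.0/24, 74.210.165.0/24, 74.210.166.0/24, 74.210.167.0/24


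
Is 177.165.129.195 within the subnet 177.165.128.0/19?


Subnet network: 177.165.128.0
Test IP AND mask: 177.165.128.0
Yes, 177.165.129.195 is in 177.165.128.0/19


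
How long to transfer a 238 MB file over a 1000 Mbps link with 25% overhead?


Effective throughput = 1000 * (1 - 25/100) = 750 Mbps
File size in Mb = 238 * 8 = 1904 Mb
Time = 1904 / 750
Time = 2.5387 seconds


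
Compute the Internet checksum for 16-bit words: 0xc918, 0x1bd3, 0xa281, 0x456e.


Sum all words (with carry folding):
+ 0xc918 = 0xc918
+ 0x1bd3 = 0xe4eb
+ 0xa281 = 0x876d
+ 0x456e = 0xccdb
One's complement: ~0xccdb
Checksum = 0x3324


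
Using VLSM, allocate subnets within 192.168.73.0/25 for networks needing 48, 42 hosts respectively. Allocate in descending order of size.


48 hosts -> /26 (62 usable): 192.168.73.0/26
42 hosts -> /26 (62 usable): 192.168.73.64/26
Allocation: 192.168.73.0/26 (48 hosts, 62 usable); 192.168.73.64/26 (42 hosts, 62 usable)


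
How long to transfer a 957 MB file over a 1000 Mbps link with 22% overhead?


Effective throughput = 1000 * (1 - 22/100) = 780 Mbps
File size in Mb = 957 * 8 = 7656 Mb
Time = 7656 / 780
Time = 9.8154 seconds


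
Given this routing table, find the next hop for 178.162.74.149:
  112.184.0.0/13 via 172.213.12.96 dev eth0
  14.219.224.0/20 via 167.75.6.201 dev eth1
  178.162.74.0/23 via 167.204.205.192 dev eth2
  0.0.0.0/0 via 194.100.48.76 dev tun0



Longest prefix match for 178.162.74.149:
  /13 112.184.0.0: no
  /20 14.219.224.0: no
  /23 178.162.74.0: MATCH
  /0 0.0.0.0: MATCH
Selected: next-hop 167.204.205.192 via eth2 (matched /23)


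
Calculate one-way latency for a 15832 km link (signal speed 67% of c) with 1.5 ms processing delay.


Speed = 0.67 * 3e5 km/s = 201000 km/s
Propagation delay = 15832 / 201000 = 0.0788 s = 78.7662 ms
Processing delay = 1.5 ms
Total one-way latency = 80.2662 ms


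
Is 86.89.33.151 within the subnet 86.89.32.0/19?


Subnet network: 86.89.32.0
Test IP AND mask: 86.89.32.0
Yes, 86.89.33.151 is in 86.89.32.0/19


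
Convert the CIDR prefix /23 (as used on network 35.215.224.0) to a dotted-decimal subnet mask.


/23 means 23 network bits, 9 host bits
Binary: 11111111111111111111111000000000
Mask: 255.255.254.0


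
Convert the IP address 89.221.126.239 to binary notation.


89 = 01011001
221 = 11011101
126 = 01111110
239 = 11101111
Binary: 01011001.11011101.01111110.11101111


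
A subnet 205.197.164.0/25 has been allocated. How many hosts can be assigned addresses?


Host bits = 32 - 25 = 7
Total addresses = 2^7 = 128
Usable = total - 2 (network and broadcast)
Usable hosts: 126


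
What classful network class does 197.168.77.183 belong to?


First octet: 197
Binary: 11000101
110xxxxx -> Class C (192-223)
Class C, default mask 255.255.255.0 (/24)


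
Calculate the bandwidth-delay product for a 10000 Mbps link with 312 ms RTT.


BDP = bandwidth * RTT
= 10000 Mbps * 312 ms
= 10000 * 1e6 * 312 / 1000 bits
= 3120000000 bits
= 390000000 bytes
= 380859.375 KB
BDP = 3120000000 bits (390000000 bytes)


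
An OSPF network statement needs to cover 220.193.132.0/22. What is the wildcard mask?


Subnet mask: 255.255.252.0
Wildcard = 255.255.255.255 - subnet mask
255 - 255 = 0
255 - 255 = 0
255 - 252 = 3
255 - 0 = 255
Wildcard: 0.0.3.255


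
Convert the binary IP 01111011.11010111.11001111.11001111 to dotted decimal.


01111011 = 123
11010111 = 215
11001111 = 207
11001111 = 207
IP: 123.215.207.207


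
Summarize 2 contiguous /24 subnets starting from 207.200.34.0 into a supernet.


Original prefix: /24
Number of subnets: 2 = 2^1
New prefix = 24 - 1 = 23
Supernet: 207.200.34.0/23


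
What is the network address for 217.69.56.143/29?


IP:   11011001.01000101.00111000.10001111
Mask: 11111111.11111111.11111111.11111000
AND operation:
Net:  11011001.01000101.00111000.10001000
Network: 217.69.56.136/29


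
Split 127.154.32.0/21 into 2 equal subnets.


New prefix = 21 + 1 = 22
Each subnet has 1024 addresses
  127.154.32.0/22
  127.154.36.0/22
Subnets: 127.154.32.0/22, 127.154.36.0/22


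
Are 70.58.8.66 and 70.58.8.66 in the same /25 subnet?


Mask: 255.255.255.128
70.58.8.66 AND mask = 70.58.8.0
70.58.8.66 AND mask = 70.58.8.0
Yes, same subnet (70.58.8.0)


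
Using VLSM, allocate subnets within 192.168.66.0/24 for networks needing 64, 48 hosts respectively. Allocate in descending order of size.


64 hosts -> /25 (126 usable): 192.168.66.0/25
48 hosts -> /26 (62 usable): 192.168.66.128/26
Allocation: 192.168.66.0/25 (64 hosts, 126 usable); 192.168.66.128/26 (48 hosts, 62 usable)


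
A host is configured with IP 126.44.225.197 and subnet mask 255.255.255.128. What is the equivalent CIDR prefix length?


Binary: 11111111.11111111.11111111.10000000
Count leading 1s
Prefix: /25


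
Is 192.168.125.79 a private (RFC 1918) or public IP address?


RFC 1918 private ranges:
  10.0.0.0/8 (10.0.0.0 - 10.255.255.255)
  172.16.0.0/12 (172.16.0.0 - 172.31.255.255)
  192.168.0.0/16 (192.168.0.0 - 192.168.255.255)
Private (in 192.168.0.0/16)


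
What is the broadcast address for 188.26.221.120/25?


Network: 188.26.221.0/25
Host bits = 7
Set all host bits to 1:
Broadcast: 188.26.221.127


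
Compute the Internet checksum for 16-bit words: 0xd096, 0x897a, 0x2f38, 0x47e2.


Sum all words (with carry folding):
+ 0xd096 = 0xd096
+ 0x897a = 0x5a11
+ 0x2f38 = 0x8949
+ 0x47e2 = 0xd12b
One's complement: ~0xd12b
Checksum = 0x2ed4


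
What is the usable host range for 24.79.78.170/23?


Network: 24.79.78.0
Broadcast: 24.79.79.255
First usable = network + 1
Last usable = broadcast - 1
Range: 24.79.78.1 to 24.79.79.254


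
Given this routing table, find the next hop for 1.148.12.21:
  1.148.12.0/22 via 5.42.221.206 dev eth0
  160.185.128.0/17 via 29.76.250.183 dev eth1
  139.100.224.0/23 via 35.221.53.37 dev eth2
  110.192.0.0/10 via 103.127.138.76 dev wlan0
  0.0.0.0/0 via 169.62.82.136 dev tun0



Longest prefix match for 1.148.12.21:
  /22 1.148.12.0: MATCH
  /17 160.185.128.0: no
  /23 139.100.224.0: no
  /10 110.192.0.0: no
  /0 0.0.0.0: MATCH
Selected: next-hop 5.42.221.206 via eth0 (matched /22)


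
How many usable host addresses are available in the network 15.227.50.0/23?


Host bits = 32 - 23 = 9
Total addresses = 2^9 = 512
Usable = total - 2 (network and broadcast)
Usable hosts: 510


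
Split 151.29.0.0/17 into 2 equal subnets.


New prefix = 17 + 1 = 18
Each subnet has 16384 addresses
  151.29.0.0/18
  151.29.64.0/18
Subnets: 151.29.0.0/18, 151.29.64.0/18


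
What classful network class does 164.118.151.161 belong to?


First octet: 164
Binary: 10100100
10xxxxxx -> Class B (128-191)
Class B, default mask 255.255.0.0 (/16)


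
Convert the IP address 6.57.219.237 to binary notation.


6 = 00000110
57 = 00111001
219 = 11011011
237 = 11101101
Binary: 00000110.00111001.11011011.11101101


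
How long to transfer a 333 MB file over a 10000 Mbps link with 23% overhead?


Effective throughput = 10000 * (1 - 23/100) = 7700 Mbps
File size in Mb = 333 * 8 = 2664 Mb
Time = 2664 / 7700
Time = 0.346 seconds


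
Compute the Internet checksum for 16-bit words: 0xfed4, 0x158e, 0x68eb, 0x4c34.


Sum all words (with carry folding):
+ 0xfed4 = 0xfed4
+ 0x158e = 0x1463
+ 0x68eb = 0x7d4e
+ 0x4c34 = 0xc982
One's complement: ~0xc982
Checksum = 0x367d


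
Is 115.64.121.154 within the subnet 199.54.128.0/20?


Subnet network: 199.54.128.0
Test IP AND mask: 115.64.112.0
No, 115.64.121.154 is not in 199.54.128.0/20


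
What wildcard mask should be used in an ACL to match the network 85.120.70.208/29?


Subnet mask: 255.255.255.248
Wildcard = 255.255.255.255 - subnet mask
255 - 255 = 0
255 - 255 = 0
255 - 255 = 0
255 - 248 = 7
Wildcard: 0.0.0.7


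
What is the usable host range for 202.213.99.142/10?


Network: 202.192.0.0
Broadcast: 202.255.255.255
First usable = network + 1
Last usable = broadcast - 1
Range: 202.192.0.1 to 202.255.255.254


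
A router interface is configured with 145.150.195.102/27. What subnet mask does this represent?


/27 means 27 network bits, 5 host bits
Binary: 11111111111111111111111111100000
Mask: 255.255.255.224


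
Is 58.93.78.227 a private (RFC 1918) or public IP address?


RFC 1918 private ranges:
  10.0.0.0/8 (10.0.0.0 - 10.255.255.255)
  172.16.0.0/12 (172.16.0.0 - 172.31.255.255)
  192.168.0.0/16 (192.168.0.0 - 192.168.255.255)
Public (not in any RFC 1918 range)


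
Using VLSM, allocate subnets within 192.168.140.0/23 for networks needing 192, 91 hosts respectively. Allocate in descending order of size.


192 hosts -> /24 (254 usable): 192.168.140.0/24
91 hosts -> /25 (126 usable): 192.168.141.0/25
Allocation: 192.168.140.0/24 (192 hosts, 254 usable); 192.168.141.0/25 (91 hosts, 126 usable)


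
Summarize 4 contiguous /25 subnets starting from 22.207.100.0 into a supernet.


Original prefix: /25
Number of subnets: 4 = 2^2
New prefix = 25 - 2 = 23
Supernet: 22.207.100.0/23


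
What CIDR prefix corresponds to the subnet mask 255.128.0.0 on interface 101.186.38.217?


Binary: 11111111.10000000.00000000.00000000
Count leading 1s
Prefix: /9


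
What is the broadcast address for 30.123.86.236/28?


Network: 30.123.86.224/28
Host bits = 4
Set all host bits to 1:
Broadcast: 30.123.86.239


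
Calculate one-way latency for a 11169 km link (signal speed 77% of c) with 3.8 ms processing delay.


Speed = 0.77 * 3e5 km/s = 231000 km/s
Propagation delay = 11169 / 231000 = 0.0484 s = 48.3506 ms
Processing delay = 3.8 ms
Total one-way latency = 52.1506 ms


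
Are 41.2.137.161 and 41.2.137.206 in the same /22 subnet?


Mask: 255.255.252.0
41.2.137.161 AND mask = 41.2.136.0
41.2.137.206 AND mask = 41.2.136.0
Yes, same subnet (41.2.136.0)


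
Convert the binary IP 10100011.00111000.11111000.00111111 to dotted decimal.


10100011 = 163
00111000 = 56
11111000 = 248
00111111 = 63
IP: 163.56.248.63


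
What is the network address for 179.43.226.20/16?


IP:   10110011.00101011.11100010.00010100
Mask: 11111111.11111111.00000000.00000000
AND operation:
Net:  10110011.00101011.00000000.00000000
Network: 179.43.0.0/16


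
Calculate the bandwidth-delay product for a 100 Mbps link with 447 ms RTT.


BDP = bandwidth * RTT
= 100 Mbps * 447 ms
= 100 * 1e6 * 447 / 1000 bits
= 44700000 bits
= 5587500 bytes
= 5456.543 KB
BDP = 44700000 bits (5587500 bytes)


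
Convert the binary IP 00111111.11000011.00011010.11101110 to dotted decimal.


00111111 = 63
11000011 = 195
00011010 = 26
11101110 = 238
IP: 63.195.26.238


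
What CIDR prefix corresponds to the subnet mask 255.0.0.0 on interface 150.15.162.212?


Binary: 11111111.00000000.00000000.00000000
Count leading 1s
Prefix: /8


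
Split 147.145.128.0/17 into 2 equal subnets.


New prefix = 17 + 1 = 18
Each subnet has 16384 addresses
  147.145.128.0/18
  147.145.192.0/18
Subnets: 147.145.128.0/18, 147.145.192.0/18


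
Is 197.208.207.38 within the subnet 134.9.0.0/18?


Subnet network: 134.9.0.0
Test IP AND mask: 197.208.192.0
No, 197.208.207.38 is not in 134.9.0.0/18


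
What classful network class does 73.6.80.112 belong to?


First octet: 73
Binary: 01001001
0xxxxxxx -> Class A (1-126)
Class A, default mask 255.0.0.0 (/8)


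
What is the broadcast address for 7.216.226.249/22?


Network: 7.216.224.0/22
Host bits = 10
Set all host bits to 1:
Broadcast: 7.216.227.255


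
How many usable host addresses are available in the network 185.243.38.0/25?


Host bits = 32 - 25 = 7
Total addresses = 2^7 = 128
Usable = total - 2 (network and broadcast)
Usable hosts: 126


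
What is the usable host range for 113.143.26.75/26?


Network: 113.143.26.64
Broadcast: 113.143.26.127
First usable = network + 1
Last usable = broadcast - 1
Range: 113.143.26.65 to 113.143.26.126


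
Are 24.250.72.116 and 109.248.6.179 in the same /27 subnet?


Mask: 255.255.255.224
24.250.72.116 AND mask = 24.250.72.96
109.248.6.179 AND mask = 109.248.6.160
No, different subnets (24.250.72.96 vs 109.248.6.160)


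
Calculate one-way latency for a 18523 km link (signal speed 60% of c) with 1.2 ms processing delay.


Speed = 0.6 * 3e5 km/s = 180000 km/s
Propagation delay = 18523 / 180000 = 0.1029 s = 102.9056 ms
Processing delay = 1.2 ms
Total one-way latency = 104.1056 ms


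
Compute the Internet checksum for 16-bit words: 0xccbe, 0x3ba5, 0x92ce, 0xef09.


Sum all words (with carry folding):
+ 0xccbe = 0xccbe
+ 0x3ba5 = 0x0864
+ 0x92ce = 0x9b32
+ 0xef09 = 0x8a3c
One's complement: ~0x8a3c
Checksum = 0x75c3


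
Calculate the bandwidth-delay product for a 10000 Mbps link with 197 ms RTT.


BDP = bandwidth * RTT
= 10000 Mbps * 197 ms
= 10000 * 1e6 * 197 / 1000 bits
= 1970000000 bits
= 246250000 bytes
= 240478.5156 KB
BDP = 1970000000 bits (246250000 bytes)


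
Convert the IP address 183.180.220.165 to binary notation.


183 = 10110111
180 = 10110100
220 = 11011100
165 = 10100101
Binary: 10110111.10110100.11011100.10100101


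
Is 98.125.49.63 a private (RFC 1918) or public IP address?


RFC 1918 private ranges:
  10.0.0.0/8 (10.0.0.0 - 10.255.255.255)
  172.16.0.0/12 (172.16.0.0 - 172.31.255.255)
  192.168.0.0/16 (192.168.0.0 - 192.168.255.255)
Public (not in any RFC 1918 range)


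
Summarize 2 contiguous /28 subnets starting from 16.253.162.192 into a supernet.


Original prefix: /28
Number of subnets: 2 = 2^1
New prefix = 28 - 1 = 27
Supernet: 16.253.162.192/27


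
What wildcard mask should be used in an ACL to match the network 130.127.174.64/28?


Subnet mask: 255.255.255.240
Wildcard = 255.255.255.255 - subnet mask
255 - 255 = 0
255 - 255 = 0
255 - 255 = 0
255 - 240 = 15
Wildcard: 0.0.0.15


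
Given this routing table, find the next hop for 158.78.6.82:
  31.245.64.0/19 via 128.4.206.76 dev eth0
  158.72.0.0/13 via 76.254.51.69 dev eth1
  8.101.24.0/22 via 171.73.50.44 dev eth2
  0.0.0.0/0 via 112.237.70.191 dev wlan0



Longest prefix match for 158.78.6.82:
  /19 31.245.64.0: no
  /13 158.72.0.0: MATCH
  /22 8.101.24.0: no
  /0 0.0.0.0: MATCH
Selected: next-hop 76.254.51.69 via eth1 (matched /13)


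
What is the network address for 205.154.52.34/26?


IP:   11001101.10011010.00110100.00100010
Mask: 11111111.11111111.11111111.11000000
AND operation:
Net:  11001101.10011010.00110100.00000000
Network: 205.154.52.0/26


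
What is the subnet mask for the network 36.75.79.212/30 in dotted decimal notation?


/30 means 30 network bits, 2 host bits
Binary: 11111111111111111111111111111100
Mask: 255.255.255.252


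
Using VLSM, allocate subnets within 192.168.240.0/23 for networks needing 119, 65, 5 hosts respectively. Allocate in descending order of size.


119 hosts -> /25 (126 usable): 192.168.240.0/25
65 hosts -> /25 (126 usable): 192.168.240.128/25
5 hosts -> /29 (6 usable): 192.168.241.0/29
Allocation: 192.168.240.0/25 (119 hosts, 126 usable); 192.168.240.128/25 (65 hosts, 126 usable); 192.168.241.0/29 (5 hosts, 6 usable)


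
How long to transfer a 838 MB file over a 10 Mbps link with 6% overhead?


Effective throughput = 10 * (1 - 6/100) = 9.4 Mbps
File size in Mb = 838 * 8 = 6704 Mb
Time = 6704 / 9.4
Time = 713.1915 seconds


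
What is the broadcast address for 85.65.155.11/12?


Network: 85.64.0.0/12
Host bits = 20
Set all host bits to 1:
Broadcast: 85.79.255.255


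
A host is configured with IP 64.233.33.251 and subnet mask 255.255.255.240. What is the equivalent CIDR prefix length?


Binary: 11111111.11111111.11111111.11110000
Count leading 1s
Prefix: /28


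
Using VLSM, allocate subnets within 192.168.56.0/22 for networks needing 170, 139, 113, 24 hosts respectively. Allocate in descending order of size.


170 hosts -> /24 (254 usable): 192.168.56.0/24
139 hosts -> /24 (254 usable): 192.168.57.0/24
113 hosts -> /25 (126 usable): 192.168.58.0/25
24 hosts -> /27 (30 usable): 192.168.58.128/27
Allocation: 192.168.56.0/24 (170 hosts, 254 usable); 192.168.57.0/24 (139 hosts, 254 usable); 192.168.58.0/25 (113 hosts, 126 usable); 192.168.58.128/27 (24 hosts, 30 usable)


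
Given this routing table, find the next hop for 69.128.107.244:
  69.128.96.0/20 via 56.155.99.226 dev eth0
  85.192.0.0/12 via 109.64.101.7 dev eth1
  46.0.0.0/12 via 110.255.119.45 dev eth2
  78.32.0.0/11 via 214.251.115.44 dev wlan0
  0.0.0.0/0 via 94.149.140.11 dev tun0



Longest prefix match for 69.128.107.244:
  /20 69.128.96.0: MATCH
  /12 85.192.0.0: no
  /12 46.0.0.0: no
  /11 78.32.0.0: no
  /0 0.0.0.0: MATCH
Selected: next-hop 56.155.99.226 via eth0 (matched /20)


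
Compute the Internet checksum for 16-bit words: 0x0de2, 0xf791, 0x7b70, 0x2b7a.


Sum all words (with carry folding):
+ 0x0de2 = 0x0de2
+ 0xf791 = 0x0574
+ 0x7b70 = 0x80e4
+ 0x2b7a = 0xac5e
One's complement: ~0xac5e
Checksum = 0x53a1


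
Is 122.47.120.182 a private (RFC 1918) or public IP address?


RFC 1918 private ranges:
  10.0.0.0/8 (10.0.0.0 - 10.255.255.255)
  172.16.0.0/12 (172.16.0.0 - 172.31.255.255)
  192.168.0.0/16 (192.168.0.0 - 192.168.255.255)
Public (not in any RFC 1918 range)


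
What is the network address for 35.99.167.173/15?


IP:   00100011.01100011.10100111.10101101
Mask: 11111111.11111110.00000000.00000000
AND operation:
Net:  00100011.01100010.00000000.00000000
Network: 35.98.0.0/15


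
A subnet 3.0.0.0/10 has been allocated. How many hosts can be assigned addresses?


Host bits = 32 - 10 = 22
Total addresses = 2^22 = 4194304
Usable = total - 2 (network and broadcast)
Usable hosts: 4194302


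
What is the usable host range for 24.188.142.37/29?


Network: 24.188.142.32
Broadcast: 24.188.142.39
First usable = network + 1
Last usable = broadcast - 1
Range: 24.188.142.33 to 24.188.142.38


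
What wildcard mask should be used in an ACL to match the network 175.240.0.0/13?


Subnet mask: 255.248.0.0
Wildcard = 255.255.255.255 - subnet mask
255 - 255 = 0
255 - 248 = 7
255 - 0 = 255
255 - 0 = 255
Wildcard: 0.7.255.255


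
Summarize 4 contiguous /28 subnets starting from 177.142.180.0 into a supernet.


Original prefix: /28
Number of subnets: 4 = 2^2
New prefix = 28 - 2 = 26
Supernet: 177.142.180.0/26


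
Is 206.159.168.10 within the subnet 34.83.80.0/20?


Subnet network: 34.83.80.0
Test IP AND mask: 206.159.160.0
No, 206.159.168.10 is not in 34.83.80.0/20


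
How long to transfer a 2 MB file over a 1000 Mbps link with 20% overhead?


Effective throughput = 1000 * (1 - 20/100) = 800 Mbps
File size in Mb = 2 * 8 = 16 Mb
Time = 16 / 800
Time = 0.02 seconds


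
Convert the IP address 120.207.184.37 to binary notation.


120 = 01111000
207 = 11001111
184 = 10111000
37 = 00100101
Binary: 01111000.11001111.10111000.00100101


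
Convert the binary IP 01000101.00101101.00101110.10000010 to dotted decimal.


01000101 = 69
00101101 = 45
00101110 = 46
10000010 = 130
IP: 69.45.46.130


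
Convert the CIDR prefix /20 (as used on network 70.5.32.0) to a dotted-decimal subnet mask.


/20 means 20 network bits, 12 host bits
Binary: 11111111111111111111000000000000
Mask: 255.255.240.0


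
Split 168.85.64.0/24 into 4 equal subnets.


New prefix = 24 + 2 = 26
Each subnet has 64 addresses
  168.85.64.0/26
  168.85.64.64/26
  168.85.64.128/26
  168.85.64.192/26
Subnets: 168.85.64.0/26, 168.85.64.64/26, 168.85.64.128/26, 168.85.64.192/26


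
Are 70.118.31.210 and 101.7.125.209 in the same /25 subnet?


Mask: 255.255.255.128
70.118.31.210 AND mask = 70.118.31.128
101.7.125.209 AND mask = 101.7.125.128
No, different subnets (70.118.31.128 vs 101.7.125.128)


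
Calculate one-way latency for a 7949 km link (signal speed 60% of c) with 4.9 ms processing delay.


Speed = 0.6 * 3e5 km/s = 180000 km/s
Propagation delay = 7949 / 180000 = 0.0442 s = 44.1611 ms
Processing delay = 4.9 ms
Total one-way latency = 49.0611 ms


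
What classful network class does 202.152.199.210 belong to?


First octet: 202
Binary: 11001010
110xxxxx -> Class C (192-223)
Class C, default mask 255.255.255.0 (/24)


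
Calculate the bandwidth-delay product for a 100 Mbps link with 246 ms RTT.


BDP = bandwidth * RTT
= 100 Mbps * 246 ms
= 100 * 1e6 * 246 / 1000 bits
= 24600000 bits
= 3075000 bytes
= 3002.9297 KB
BDP = 24600000 bits (3075000 bytes)


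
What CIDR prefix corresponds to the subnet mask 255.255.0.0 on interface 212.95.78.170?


Binary: 11111111.11111111.00000000.00000000
Count leading 1s
Prefix: /16


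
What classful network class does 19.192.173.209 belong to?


First octet: 19
Binary: 00010011
0xxxxxxx -> Class A (1-126)
Class A, default mask 255.0.0.0 (/8)


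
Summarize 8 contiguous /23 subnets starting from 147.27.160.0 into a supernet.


Original prefix: /23
Number of subnets: 8 = 2^3
New prefix = 23 - 3 = 20
Supernet: 147.27.160.0/20


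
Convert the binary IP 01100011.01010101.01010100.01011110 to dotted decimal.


01100011 = 99
01010101 = 85
01010100 = 84
01011110 = 94
IP: 99.85.84.94


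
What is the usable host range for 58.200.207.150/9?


Network: 58.128.0.0
Broadcast: 58.255.255.255
First usable = network + 1
Last usable = broadcast - 1
Range: 58.128.0.1 to 58.255.255.254


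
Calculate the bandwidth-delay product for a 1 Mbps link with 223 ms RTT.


BDP = bandwidth * RTT
= 1 Mbps * 223 ms
= 1 * 1e6 * 223 / 1000 bits
= 223000 bits
= 27875 bytes
= 27.2217 KB
BDP = 223000 bits (27875 bytes)


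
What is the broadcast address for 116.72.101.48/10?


Network: 116.64.0.0/10
Host bits = 22
Set all host bits to 1:
Broadcast: 116.127.255.255


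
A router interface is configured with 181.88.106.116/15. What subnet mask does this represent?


/15 means 15 network bits, 17 host bits
Binary: 11111111111111100000000000000000
Mask: 255.254.0.0


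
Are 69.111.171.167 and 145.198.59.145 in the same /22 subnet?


Mask: 255.255.252.0
69.111.171.167 AND mask = 69.111.168.0
145.198.59.145 AND mask = 145.198.56.0
No, different subnets (69.111.168.0 vs 145.198.56.0)


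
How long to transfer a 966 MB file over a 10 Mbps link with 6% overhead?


Effective throughput = 10 * (1 - 6/100) = 9.4 Mbps
File size in Mb = 966 * 8 = 7728 Mb
Time = 7728 / 9.4
Time = 822.1277 seconds


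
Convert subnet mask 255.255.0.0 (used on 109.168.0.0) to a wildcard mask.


Subnet mask: 255.255.0.0
Wildcard = 255.255.255.255 - subnet mask
255 - 255 = 0
255 - 255 = 0
255 - 0 = 255
255 - 0 = 255
Wildcard: 0.0.255.255


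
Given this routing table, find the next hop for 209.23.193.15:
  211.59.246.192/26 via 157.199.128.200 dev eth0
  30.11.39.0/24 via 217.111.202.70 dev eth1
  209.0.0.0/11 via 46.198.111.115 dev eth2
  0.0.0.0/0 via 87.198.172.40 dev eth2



Longest prefix match for 209.23.193.15:
  /26 211.59.246.192: no
  /24 30.11.39.0: no
  /11 209.0.0.0: MATCH
  /0 0.0.0.0: MATCH
Selected: next-hop 46.198.111.115 via eth2 (matched /11)


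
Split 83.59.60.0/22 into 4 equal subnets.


New prefix = 22 + 2 = 24
Each subnet has 256 addresses
  83.59.60.0/24
  83.59.61.0/24
  83.59.62.0/24
  83.59.63.0/24
Subnets: 83.59.60.0/24, 83.59.61.0/24, 83.59.62.0/24, 83.59.63.0/24


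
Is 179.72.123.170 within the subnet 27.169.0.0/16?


Subnet network: 27.169.0.0
Test IP AND mask: 179.72.0.0
No, 179.72.123.170 is not in 27.169.0.0/16


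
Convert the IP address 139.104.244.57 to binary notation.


139 = 10001011
104 = 01101000
244 = 11110100
57 = 00111001
Binary: 10001011.01101000.11110100.00111001


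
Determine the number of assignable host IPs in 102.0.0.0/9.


Host bits = 32 - 9 = 23
Total addresses = 2^23 = 8388608
Usable = total - 2 (network and broadcast)
Usable hosts: 8388606


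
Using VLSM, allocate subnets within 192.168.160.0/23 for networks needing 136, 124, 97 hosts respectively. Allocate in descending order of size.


136 hosts -> /24 (254 usable): 192.168.160.0/24
124 hosts -> /25 (126 usable): 192.168.161.0/25
97 hosts -> /25 (126 usable): 192.168.161.128/25
Allocation: 192.168.160.0/24 (136 hosts, 254 usable); 192.168.161.0/25 (124 hosts, 126 usable); 192.168.161.128/25 (97 hosts, 126 usable)


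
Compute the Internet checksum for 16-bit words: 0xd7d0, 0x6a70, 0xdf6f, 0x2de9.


Sum all words (with carry folding):
+ 0xd7d0 = 0xd7d0
+ 0x6a70 = 0x4241
+ 0xdf6f = 0x21b1
+ 0x2de9 = 0x4f9a
One's complement: ~0x4f9a
Checksum = 0xb065


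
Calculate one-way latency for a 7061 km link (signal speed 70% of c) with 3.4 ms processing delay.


Speed = 0.7 * 3e5 km/s = 210000 km/s
Propagation delay = 7061 / 210000 = 0.0336 s = 33.6238 ms
Processing delay = 3.4 ms
Total one-way latency = 37.0238 ms


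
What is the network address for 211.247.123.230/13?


IP:   11010011.11110111.01111011.11100110
Mask: 11111111.11111000.00000000.00000000
AND operation:
Net:  11010011.11110000.00000000.00000000
Network: 211.240.0.0/13


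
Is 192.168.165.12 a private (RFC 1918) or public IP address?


RFC 1918 private ranges:
  10.0.0.0/8 (10.0.0.0 - 10.255.255.255)
  172.16.0.0/12 (172.16.0.0 - 172.31.255.255)
  192.168.0.0/16 (192.168.0.0 - 192.168.255.255)
Private (in 192.168.0.0/16)


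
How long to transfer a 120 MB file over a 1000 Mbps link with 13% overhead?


Effective throughput = 1000 * (1 - 13/100) = 870 Mbps
File size in Mb = 120 * 8 = 960 Mb
Time = 960 / 870
Time = 1.1034 seconds


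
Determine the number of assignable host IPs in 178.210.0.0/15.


Host bits = 32 - 15 = 17
Total addresses = 2^17 = 131072
Usable = total - 2 (network and broadcast)
Usable hosts: 131070


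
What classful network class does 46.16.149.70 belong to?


First octet: 46
Binary: 00101110
0xxxxxxx -> Class A (1-126)
Class A, default mask 255.0.0.0 (/8)


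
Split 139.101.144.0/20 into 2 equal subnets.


New prefix = 20 + 1 = 21
Each subnet has 2048 addresses
  139.101.144.0/21
  139.101.152.0/21
Subnets: 139.101.144.0/21, 139.101.152.0/21


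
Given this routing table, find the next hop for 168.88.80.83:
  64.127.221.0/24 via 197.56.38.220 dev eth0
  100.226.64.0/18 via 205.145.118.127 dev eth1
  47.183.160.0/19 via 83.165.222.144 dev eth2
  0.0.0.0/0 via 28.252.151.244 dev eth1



Longest prefix match for 168.88.80.83:
  /24 64.127.221.0: no
  /18 100.226.64.0: no
  /19 47.183.160.0: no
  /0 0.0.0.0: MATCH
Selected: next-hop 28.252.151.244 via eth1 (matched /0)


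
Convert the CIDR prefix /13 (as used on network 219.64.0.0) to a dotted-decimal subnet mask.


/13 means 13 network bits, 19 host bits
Binary: 11111111111110000000000000000000
Mask: 255.248.0.0


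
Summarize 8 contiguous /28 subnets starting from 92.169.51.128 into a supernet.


Original prefix: /28
Number of subnets: 8 = 2^3
New prefix = 28 - 3 = 25
Supernet: 92.169.51.128/25


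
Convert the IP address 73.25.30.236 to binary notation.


73 = 01001001
25 = 00011001
30 = 00011110
236 = 11101100
Binary: 01001001.00011001.00011110.11101100


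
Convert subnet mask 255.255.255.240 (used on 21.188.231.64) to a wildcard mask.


Subnet mask: 255.255.255.240
Wildcard = 255.255.255.255 - subnet mask
255 - 255 = 0
255 - 255 = 0
255 - 255 = 0
255 - 240 = 15
Wildcard: 0.0.0.15


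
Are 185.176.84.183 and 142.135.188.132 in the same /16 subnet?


Mask: 255.255.0.0
185.176.84.183 AND mask = 185.176.0.0
142.135.188.132 AND mask = 142.135.0.0
No, different subnets (185.176.0.0 vs 142.135.0.0)


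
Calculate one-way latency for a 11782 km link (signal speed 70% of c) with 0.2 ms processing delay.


Speed = 0.7 * 3e5 km/s = 210000 km/s
Propagation delay = 11782 / 210000 = 0.0561 s = 56.1048 ms
Processing delay = 0.2 ms
Total one-way latency = 56.3048 ms


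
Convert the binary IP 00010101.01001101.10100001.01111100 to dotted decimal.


00010101 = 21
01001101 = 77
10100001 = 161
01111100 = 124
IP: 21.77.161.124


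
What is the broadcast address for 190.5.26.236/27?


Network: 190.5.26.224/27
Host bits = 5
Set all host bits to 1:
Broadcast: 190.5.26.255


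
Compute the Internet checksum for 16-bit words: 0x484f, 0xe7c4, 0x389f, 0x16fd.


Sum all words (with carry folding):
+ 0x484f = 0x484f
+ 0xe7c4 = 0x3014
+ 0x389f = 0x68b3
+ 0x16fd = 0x7fb0
One's complement: ~0x7fb0
Checksum = 0x804f


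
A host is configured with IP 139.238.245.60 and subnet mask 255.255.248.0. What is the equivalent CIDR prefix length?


Binary: 11111111.11111111.11111000.00000000
Count leading 1s
Prefix: /21


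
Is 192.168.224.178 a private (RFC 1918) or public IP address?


RFC 1918 private ranges:
  10.0.0.0/8 (10.0.0.0 - 10.255.255.255)
  172.16.0.0/12 (172.16.0.0 - 172.31.255.255)
  192.168.0.0/16 (192.168.0.0 - 192.168.255.255)
Private (in 192.168.0.0/16)


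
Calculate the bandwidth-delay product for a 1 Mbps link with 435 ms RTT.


BDP = bandwidth * RTT
= 1 Mbps * 435 ms
= 1 * 1e6 * 435 / 1000 bits
= 435000 bits
= 54375 bytes
= 53.1006 KB
BDP = 435000 bits (54375 bytes)


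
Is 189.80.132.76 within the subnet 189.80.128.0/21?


Subnet network: 189.80.128.0
Test IP AND mask: 189.80.128.0
Yes, 189.80.132.76 is in 189.80.128.0/21


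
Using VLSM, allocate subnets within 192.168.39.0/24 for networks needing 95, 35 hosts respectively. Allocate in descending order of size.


95 hosts -> /25 (126 usable): 192.168.39.0/25
35 hosts -> /26 (62 usable): 192.168.39.128/26
Allocation: 192.168.39.0/25 (95 hosts, 126 usable); 192.168.39.128/26 (35 hosts, 62 usable)


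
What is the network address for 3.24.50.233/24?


IP:   00000011.00011000.00110010.11101001
Mask: 11111111.11111111.11111111.00000000
AND operation:
Net:  00000011.00011000.00110010.00000000
Network: 3.24.50.0/24


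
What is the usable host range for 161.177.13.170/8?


Network: 161.0.0.0
Broadcast: 161.255.255.255
First usable = network + 1
Last usable = broadcast - 1
Range: 161.0.0.1 to 161.255.255.254


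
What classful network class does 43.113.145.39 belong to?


First octet: 43
Binary: 00101011
0xxxxxxx -> Class A (1-126)
Class A, default mask 255.0.0.0 (/8)


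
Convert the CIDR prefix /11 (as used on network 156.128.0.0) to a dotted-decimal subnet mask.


/11 means 11 network bits, 21 host bits
Binary: 11111111111000000000000000000000
Mask: 255.224.0.0


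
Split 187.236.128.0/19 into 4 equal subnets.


New prefix = 19 + 2 = 21
Each subnet has 2048 addresses
  187.236.128.0/21
  187.236.136.0/21
  187.236.144.0/21
  187.236.152.0/21
Subnets: 187.236.128.0/21, 187.236.136.0/21, 187.236.144.0/21, 187.236.152.0/21


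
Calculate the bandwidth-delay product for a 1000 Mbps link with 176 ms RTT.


BDP = bandwidth * RTT
= 1000 Mbps * 176 ms
= 1000 * 1e6 * 176 / 1000 bits
= 176000000 bits
= 22000000 bytes
= 21484.375 KB
BDP = 176000000 bits (22000000 bytes)


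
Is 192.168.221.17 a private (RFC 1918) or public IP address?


RFC 1918 private ranges:
  10.0.0.0/8 (10.0.0.0 - 10.255.255.255)
  172.16.0.0/12 (172.16.0.0 - 172.31.255.255)
  192.168.0.0/16 (192.168.0.0 - 192.168.255.255)
Private (in 192.168.0.0/16)
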